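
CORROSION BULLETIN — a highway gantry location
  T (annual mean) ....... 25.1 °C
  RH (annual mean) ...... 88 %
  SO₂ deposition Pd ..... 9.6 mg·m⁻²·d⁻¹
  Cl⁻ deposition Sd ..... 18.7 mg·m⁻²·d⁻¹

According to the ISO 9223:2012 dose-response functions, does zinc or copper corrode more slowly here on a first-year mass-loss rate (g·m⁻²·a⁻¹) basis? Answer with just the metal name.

zinc

zinc: f(T) = -0.071·(T−10) [T>10 °C] = -1.0721
  SO₂ term: 0.0129·9.6^0.44·exp(0.046·88-1.0721) = 0.6842
  Sd branch = 0.0175·Sd^0.57·e^(0.008·RH+0.085·T) = 1.586 μm/a
  r_corr = 0.6842 + 1.586 = 2.27 μm/a
  mass loss = 2.27 μm/a × 7.14 g/cm³ = 16.21 g·m⁻²·a⁻¹
copper: T>10 °C ⇒ hinge -0.080·(25.1−10) = -1.2080
  Pd branch = 0.0053·Pd^0.26·e^(0.059·RH+f) = 0.5127 μm/a
  Sd branch = 0.01025·Sd^0.27·e^(0.036·RH+0.049·T) = 1.837 μm/a
  sum: 0.5127 + 1.837 → r_corr = 2.35 μm/a
  mass loss = 2.35 μm/a × 8.96 g/cm³ = 21.05 g·m⁻²·a⁻¹
Ordering by g·m⁻²·a⁻¹: copper (21.1) > zinc (16.2)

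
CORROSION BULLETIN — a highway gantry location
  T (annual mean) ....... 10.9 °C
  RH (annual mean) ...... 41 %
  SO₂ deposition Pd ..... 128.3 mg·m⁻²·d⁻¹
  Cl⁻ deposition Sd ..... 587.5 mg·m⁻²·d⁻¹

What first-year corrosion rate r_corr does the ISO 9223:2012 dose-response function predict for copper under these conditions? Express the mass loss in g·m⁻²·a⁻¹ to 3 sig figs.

copper: temperature factor f = -0.080·(0.9) = -0.0720
  SO₂ term: 0.0053·128.3^0.26·exp(0.059·41-0.0720) = 0.1958
  Cl⁻ term: 0.01025·587.5^0.27·exp(0.036·41+0.049·10.9) = 0.4279
  r_corr = 0.1958 + 0.4279 = 0.6236 μm/a
Convert to mass loss: 0.6236 μm/a × 8.96 g/cm³ = 5.588 g·m⁻²·a⁻¹

r_corr = 5.59 g·m⁻²·a⁻¹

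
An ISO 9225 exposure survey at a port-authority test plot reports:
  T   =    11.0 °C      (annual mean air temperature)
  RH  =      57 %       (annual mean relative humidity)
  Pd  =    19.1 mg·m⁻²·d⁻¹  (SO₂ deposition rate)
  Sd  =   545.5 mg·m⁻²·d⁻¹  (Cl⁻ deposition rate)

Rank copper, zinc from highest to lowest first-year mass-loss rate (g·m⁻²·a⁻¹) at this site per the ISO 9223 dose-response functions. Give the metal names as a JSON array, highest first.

["zinc", "copper"]

copper: T>10 °C ⇒ hinge -0.080·(11.0−10) = -0.0800
  Pd branch = 0.0053·Pd^0.26·e^(0.059·RH+f) = 0.3042 μm/a
  Sd branch = 0.01025·Sd^0.27·e^(0.036·RH+0.049·T) = 0.7497 μm/a
  r_corr = 0.3042 + 0.7497 = 1.054 μm/a
  mass loss = 1.054 μm/a × 8.96 g/cm³ = 9.443 g·m⁻²·a⁻¹
zinc: T>10 °C ⇒ hinge -0.071·(11.0−10) = -0.0710
  SO₂ term: 0.0129·19.1^0.44·exp(0.046·57-0.0710) = 0.6055
  Sd branch = 0.0175·Sd^0.57·e^(0.008·RH+0.085·T) = 2.553 μm/a
  r_corr = 0.6055 + 2.553 = 3.159 μm/a
  mass loss = 3.159 μm/a × 7.14 g/cm³ = 22.55 g·m⁻²·a⁻¹
Ordering by g·m⁻²·a⁻¹: zinc (22.6) > copper (9.44)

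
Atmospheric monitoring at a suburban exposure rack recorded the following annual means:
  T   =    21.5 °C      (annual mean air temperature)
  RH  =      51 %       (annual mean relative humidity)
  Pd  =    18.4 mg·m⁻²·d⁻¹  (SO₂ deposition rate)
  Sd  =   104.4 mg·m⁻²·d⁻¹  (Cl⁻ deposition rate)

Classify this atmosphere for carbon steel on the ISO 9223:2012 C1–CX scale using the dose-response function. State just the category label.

carbon steel: f(T) = -0.054·(T−10) [T>10 °C] = -0.6210
  Pd branch = 1.77·Pd^0.52·e^(0.02·RH+f) = 11.99 μm/a
  Cl⁻ term: 0.102·104.4^0.62·exp(0.033·51+0.04·21.5) = 23.15
  r_corr = 11.99 + 23.15 = 35.15 μm/a
Category bounds: 25…50 μm/a bracket r_corr ⇒ C3

C3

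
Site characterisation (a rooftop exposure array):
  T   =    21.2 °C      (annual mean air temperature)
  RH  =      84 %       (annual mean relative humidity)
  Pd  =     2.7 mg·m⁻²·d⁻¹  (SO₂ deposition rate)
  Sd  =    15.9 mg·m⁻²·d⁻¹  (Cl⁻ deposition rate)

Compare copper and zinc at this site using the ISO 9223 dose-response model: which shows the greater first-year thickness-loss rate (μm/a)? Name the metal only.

copper: T>10 °C ⇒ hinge -0.080·(21.2−10) = -0.8960
  Pd branch = 0.0053·Pd^0.26·e^(0.059·RH+f) = 0.3978 μm/a
  Cl⁻ term: 0.01025·15.9^0.27·exp(0.036·84+0.049·21.2) = 1.258
  sum: 0.3978 + 1.258 → r_corr = 1.655 μm/a
zinc: temperature factor f = -0.071·(11.2) = -0.7952
  SO₂ term: 0.0129·2.7^0.44·exp(0.046·84-0.7952) = 0.4297
  Cl⁻ term: 0.0175·15.9^0.57·exp(0.008·84+0.085·21.2) = 1.005
  sum: 0.4297 + 1.005 → r_corr = 1.435 μm/a
Ordering by μm/a: copper (1.66) > zinc (1.43)

copper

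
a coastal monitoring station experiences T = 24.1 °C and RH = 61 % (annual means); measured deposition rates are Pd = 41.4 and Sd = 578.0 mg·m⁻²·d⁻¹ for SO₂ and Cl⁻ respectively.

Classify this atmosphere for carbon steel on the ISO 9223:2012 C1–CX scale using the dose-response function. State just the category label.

C5

carbon steel: T>10 °C ⇒ hinge -0.054·(24.1−10) = -0.7614
  sulphur-dioxide contribution → 19.41 μm/a
  chloride contribution → 103.3 μm/a
  ⇒ r_corr(carbon steel) = 122.7 μm/a
ISO 9223 Table 2 (carbon steel): 80 < 123 ≤ 200 μm/a ⇒ C5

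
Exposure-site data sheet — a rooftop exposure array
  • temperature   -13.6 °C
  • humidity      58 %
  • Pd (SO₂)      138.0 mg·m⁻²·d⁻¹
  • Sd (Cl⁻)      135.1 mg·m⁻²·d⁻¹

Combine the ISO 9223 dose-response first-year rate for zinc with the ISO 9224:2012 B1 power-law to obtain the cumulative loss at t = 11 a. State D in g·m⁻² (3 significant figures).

zinc: f(T) = +0.038·(T−10) [T≤10 °C] = -0.8968
  SO₂ term: 0.0129·138.0^0.44·exp(0.046·58-0.8968) = 0.6628
  Cl⁻ term: 0.0175·135.1^0.57·exp(0.008·58+0.085·-13.6) = 0.1435
  sum: 0.6628 + 0.1435 → r_corr = 0.8063 μm/a
ISO 9224: D(t) = r_corr · t^b with b = 0.813 (zinc, B1)
  D(11) = 0.8063 × 11^0.813 = 0.8063 × 7.025 = 5.664 μm
  Mass loss = 5.664 μm × 7.14 g/cm³ = 40.44 g·m⁻²

D(11) = 40.4 g·m⁻²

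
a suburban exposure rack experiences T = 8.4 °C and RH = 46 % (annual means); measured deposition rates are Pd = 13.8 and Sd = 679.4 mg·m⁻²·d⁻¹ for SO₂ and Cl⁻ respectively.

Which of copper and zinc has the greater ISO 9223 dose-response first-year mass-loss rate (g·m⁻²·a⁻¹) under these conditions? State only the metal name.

copper: temperature factor f = +0.126·(-1.6) = -0.2016
  Pd branch = 0.0053·Pd^0.26·e^(0.059·RH+f) = 0.1293 μm/a
  Sd branch = 0.01025·Sd^0.27·e^(0.036·RH+0.049·T) = 0.4714 μm/a
  r_corr = 0.1293 + 0.4714 = 0.6007 μm/a
  mass loss = 0.6007 μm/a × 8.96 g/cm³ = 5.382 g·m⁻²·a⁻¹
zinc: temperature factor f = +0.038·(-1.6) = -0.0608
  Pd branch = 0.0129·Pd^0.44·e^(0.046·RH+f) = 0.3197 μm/a
  Cl⁻ term: 0.0175·679.4^0.57·exp(0.008·46+0.085·8.4) = 2.124
  sum: 0.3197 + 2.124 → r_corr = 2.444 μm/a
  mass loss = 2.444 μm/a × 7.14 g/cm³ = 17.45 g·m⁻²·a⁻¹
Ordering by g·m⁻²·a⁻¹: zinc (17.5) > copper (5.38)

zinc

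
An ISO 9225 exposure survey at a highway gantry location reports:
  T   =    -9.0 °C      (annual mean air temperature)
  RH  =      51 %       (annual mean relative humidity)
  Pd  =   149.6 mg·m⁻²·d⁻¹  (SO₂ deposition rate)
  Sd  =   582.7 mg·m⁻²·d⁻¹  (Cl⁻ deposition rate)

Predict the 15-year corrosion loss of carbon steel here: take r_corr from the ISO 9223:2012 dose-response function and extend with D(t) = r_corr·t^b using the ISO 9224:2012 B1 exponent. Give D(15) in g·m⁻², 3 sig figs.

carbon steel: temperature factor f = +0.150·(-19.0) = -2.8500
  sulphur-dioxide contribution → 3.839 μm/a
  chloride contribution → 19.85 μm/a
  ⇒ r_corr(carbon steel) = 23.69 μm/a
ISO 9224: D(t) = r_corr · t^b with b = 0.523 (carbon steel, B1)
  D(15) = 23.69 × 15^0.523 = 23.69 × 4.122 = 97.64 μm
  Mass loss = 97.64 μm × 7.85 g/cm³ = 766.5 g·m⁻²

D(15) = 766 g·m⁻²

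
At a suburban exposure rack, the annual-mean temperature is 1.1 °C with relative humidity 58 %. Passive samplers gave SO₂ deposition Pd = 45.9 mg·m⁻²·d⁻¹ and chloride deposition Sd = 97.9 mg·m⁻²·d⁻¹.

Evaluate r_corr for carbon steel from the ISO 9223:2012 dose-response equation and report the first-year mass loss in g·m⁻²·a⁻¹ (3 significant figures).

carbon steel: T≤10 °C ⇒ hinge +0.150·(1.1−10) = -1.3350
  sulphur-dioxide contribution → 10.87 μm/a
  chloride contribution → 12.39 μm/a
  total first-year rate 23.26 μm/a
Convert to mass loss: 23.26 μm/a × 7.85 g/cm³ = 182.6 g·m⁻²·a⁻¹

r_corr = 183 g·m⁻²·a⁻¹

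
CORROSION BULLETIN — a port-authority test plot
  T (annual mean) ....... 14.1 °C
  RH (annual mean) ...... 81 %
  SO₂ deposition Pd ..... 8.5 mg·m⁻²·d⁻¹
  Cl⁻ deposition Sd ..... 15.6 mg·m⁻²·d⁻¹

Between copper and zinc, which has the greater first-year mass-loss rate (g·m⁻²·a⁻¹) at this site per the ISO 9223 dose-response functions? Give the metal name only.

copper

copper: temperature factor f = -0.080·(4.1) = -0.3280
  SO₂ term: 0.0053·8.5^0.26·exp(0.059·81-0.3280) = 0.7924
  Cl⁻ term: 0.01025·15.6^0.27·exp(0.036·81+0.049·14.1) = 0.7931
  r_corr = 0.7924 + 0.7931 = 1.586 μm/a
  mass loss = 1.586 μm/a × 8.96 g/cm³ = 14.21 g·m⁻²·a⁻¹
zinc: temperature factor f = -0.071·(4.1) = -0.2911
  Pd branch = 0.0129·Pd^0.44·e^(0.046·RH+f) = 1.026 μm/a
  Cl⁻ term: 0.0175·15.6^0.57·exp(0.008·81+0.085·14.1) = 0.5309
  r_corr = 1.026 + 0.5309 = 1.557 μm/a
  mass loss = 1.557 μm/a × 7.14 g/cm³ = 11.12 g·m⁻²·a⁻¹
Ordering by g·m⁻²·a⁻¹: copper (14.2) > zinc (11.1)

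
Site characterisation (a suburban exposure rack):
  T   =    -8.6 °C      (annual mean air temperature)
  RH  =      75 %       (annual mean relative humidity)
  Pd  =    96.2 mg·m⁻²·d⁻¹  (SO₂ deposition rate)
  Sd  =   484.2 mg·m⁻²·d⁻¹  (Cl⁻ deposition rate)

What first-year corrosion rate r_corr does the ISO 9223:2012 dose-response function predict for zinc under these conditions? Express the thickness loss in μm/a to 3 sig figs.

zinc: f(T) = +0.038·(T−10) [T≤10 °C] = -0.7068
  Pd branch = 0.0129·Pd^0.44·e^(0.046·RH+f) = 1.495 μm/a
  Cl⁻ term: 0.0175·484.2^0.57·exp(0.008·75+0.085·-8.6) = 0.5207
  sum: 1.495 + 0.5207 → r_corr = 2.015 μm/a

r_corr = 2.02 μm/a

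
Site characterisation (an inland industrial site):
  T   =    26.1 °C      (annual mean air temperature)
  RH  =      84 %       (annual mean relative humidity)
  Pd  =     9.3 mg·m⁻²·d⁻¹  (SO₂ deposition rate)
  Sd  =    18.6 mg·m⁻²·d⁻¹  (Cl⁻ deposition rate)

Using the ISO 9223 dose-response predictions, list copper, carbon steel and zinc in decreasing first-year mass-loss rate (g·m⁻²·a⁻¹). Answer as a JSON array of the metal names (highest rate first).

["carbon steel", "copper", "zinc"]

copper: T>10 °C ⇒ hinge -0.080·(26.1−10) = -1.2880
  Pd branch = 0.0053·Pd^0.26·e^(0.059·RH+f) = 0.3707 μm/a
  Sd branch = 0.01025·Sd^0.27·e^(0.036·RH+0.049·T) = 1.668 μm/a
  sum: 0.3707 + 1.668 → r_corr = 2.039 μm/a
  mass loss = 2.039 μm/a × 8.96 g/cm³ = 18.27 g·m⁻²·a⁻¹
carbon steel: temperature factor f = -0.054·(16.1) = -0.8694
  Pd branch = 1.77·Pd^0.52·e^(0.02·RH+f) = 12.69 μm/a
  Sd branch = 0.102·Sd^0.62·e^(0.033·RH+0.04·T) = 28.38 μm/a
  sum: 12.69 + 28.38 → r_corr = 41.07 μm/a
  mass loss = 41.07 μm/a × 7.85 g/cm³ = 322.4 g·m⁻²·a⁻¹
zinc: T>10 °C ⇒ hinge -0.071·(26.1−10) = -1.1431
  Pd branch = 0.0129·Pd^0.44·e^(0.046·RH+f) = 0.5229 μm/a
  Cl⁻ term: 0.0175·18.6^0.57·exp(0.008·84+0.085·26.1) = 1.667
  r_corr = 0.5229 + 1.667 = 2.19 μm/a
  mass loss = 2.19 μm/a × 7.14 g/cm³ = 15.64 g·m⁻²·a⁻¹
Ordering by g·m⁻²·a⁻¹: carbon steel (322) > copper (18.3) > zinc (15.6)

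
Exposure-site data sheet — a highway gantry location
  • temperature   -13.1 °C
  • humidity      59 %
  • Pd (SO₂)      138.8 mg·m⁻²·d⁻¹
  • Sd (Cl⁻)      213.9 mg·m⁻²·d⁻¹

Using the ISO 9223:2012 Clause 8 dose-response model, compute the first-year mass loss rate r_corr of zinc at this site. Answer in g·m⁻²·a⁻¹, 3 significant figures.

r_corr = 6.46 g·m⁻²·a⁻¹

zinc: temperature factor f = +0.038·(-23.1) = -0.8778
  sulphur-dioxide contribution → 0.7091 μm/a
  chloride contribution → 0.1962 μm/a
  ⇒ r_corr(zinc) = 0.9053 μm/a
Convert to mass loss: 0.9053 μm/a × 7.14 g/cm³ = 6.464 g·m⁻²·a⁻¹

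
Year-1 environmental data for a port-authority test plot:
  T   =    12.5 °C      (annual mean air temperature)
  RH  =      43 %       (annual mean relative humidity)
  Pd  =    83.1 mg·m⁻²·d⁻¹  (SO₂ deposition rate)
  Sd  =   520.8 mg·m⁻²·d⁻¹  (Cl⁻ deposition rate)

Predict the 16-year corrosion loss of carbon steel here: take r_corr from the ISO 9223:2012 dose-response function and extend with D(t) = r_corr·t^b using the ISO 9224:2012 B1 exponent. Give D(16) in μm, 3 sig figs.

carbon steel: T>10 °C ⇒ hinge -0.054·(12.5−10) = -0.1350
  sulphur-dioxide contribution → 36.39 μm/a
  chloride contribution → 33.6 μm/a
  ⇒ r_corr(carbon steel) = 69.99 μm/a
Power-law: D(16) = r_corr · 16^0.523
  D(16) = 69.99 × 16^0.523 = 69.99 × 4.263 = 298.4 μm

D(16) = 298 μm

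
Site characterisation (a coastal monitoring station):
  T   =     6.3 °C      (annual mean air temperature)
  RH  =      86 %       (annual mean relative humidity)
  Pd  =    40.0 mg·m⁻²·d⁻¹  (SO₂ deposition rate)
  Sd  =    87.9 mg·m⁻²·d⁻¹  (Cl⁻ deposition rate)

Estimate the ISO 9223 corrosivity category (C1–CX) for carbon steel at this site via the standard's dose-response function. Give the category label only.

C4

carbon steel: T≤10 °C ⇒ hinge +0.150·(6.3−10) = -0.5550
  sulphur-dioxide contribution → 38.64 μm/a
  chloride contribution → 35.96 μm/a
  ⇒ r_corr(carbon steel) = 74.6 μm/a
ISO 9223 Table 2 (carbon steel): 50 < 74.6 ≤ 80 μm/a ⇒ C4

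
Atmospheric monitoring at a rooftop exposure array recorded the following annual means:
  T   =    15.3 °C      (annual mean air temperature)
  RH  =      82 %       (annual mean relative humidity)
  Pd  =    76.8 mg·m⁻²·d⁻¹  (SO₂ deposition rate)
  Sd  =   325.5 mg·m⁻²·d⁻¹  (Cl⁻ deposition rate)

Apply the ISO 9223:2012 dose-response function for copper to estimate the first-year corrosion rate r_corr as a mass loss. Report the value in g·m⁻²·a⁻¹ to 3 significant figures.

r_corr = 29.9 g·m⁻²·a⁻¹

copper: f(T) = -0.080·(T−10) [T>10 °C] = -0.4240
  sulphur-dioxide contribution → 1.353 μm/a
  chloride contribution → 1.98 μm/a
  total first-year rate 3.334 μm/a
Convert to mass loss: 3.334 μm/a × 8.96 g/cm³ = 29.87 g·m⁻²·a⁻¹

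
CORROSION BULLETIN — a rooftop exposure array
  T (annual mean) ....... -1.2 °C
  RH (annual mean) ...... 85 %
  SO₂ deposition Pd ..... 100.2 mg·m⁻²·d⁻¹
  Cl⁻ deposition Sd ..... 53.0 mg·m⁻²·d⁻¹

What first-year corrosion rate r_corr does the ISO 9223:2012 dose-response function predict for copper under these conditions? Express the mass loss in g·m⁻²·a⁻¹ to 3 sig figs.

r_corr = 11.2 g·m⁻²·a⁻¹

copper: f(T) = +0.126·(T−10) [T≤10 °C] = -1.4112
  SO₂ term: 0.0053·100.2^0.26·exp(0.059·85-1.4112) = 0.6451
  Sd branch = 0.01025·Sd^0.27·e^(0.036·RH+0.049·T) = 0.6021 μm/a
  sum: 0.6451 + 0.6021 → r_corr = 1.247 μm/a
Convert to mass loss: 1.247 μm/a × 8.96 g/cm³ = 11.17 g·m⁻²·a⁻¹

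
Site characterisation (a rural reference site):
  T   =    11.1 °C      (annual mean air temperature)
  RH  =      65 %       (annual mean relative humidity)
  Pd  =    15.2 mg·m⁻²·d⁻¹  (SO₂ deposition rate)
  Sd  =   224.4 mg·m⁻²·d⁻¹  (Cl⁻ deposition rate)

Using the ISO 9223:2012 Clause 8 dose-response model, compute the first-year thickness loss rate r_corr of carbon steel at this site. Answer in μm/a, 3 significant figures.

r_corr = 64.2 μm/a

carbon steel: T>10 °C ⇒ hinge -0.054·(11.1−10) = -0.0594
  SO₂ term: 1.77·15.2^0.52·exp(0.02·65-0.0594) = 25.2
  Cl⁻ term: 0.102·224.4^0.62·exp(0.033·65+0.04·11.1) = 38.96
  r_corr = 25.2 + 38.96 = 64.16 μm/a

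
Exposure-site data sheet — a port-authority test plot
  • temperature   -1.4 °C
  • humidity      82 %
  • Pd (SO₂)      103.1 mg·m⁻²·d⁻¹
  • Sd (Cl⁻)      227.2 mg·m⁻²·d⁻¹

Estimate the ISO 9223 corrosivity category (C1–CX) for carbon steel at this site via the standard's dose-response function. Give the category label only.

carbon steel: f(T) = +0.150·(T−10) [T≤10 °C] = -1.7100
  Pd branch = 1.77·Pd^0.52·e^(0.02·RH+f) = 18.39 μm/a
  Cl⁻ term: 0.102·227.2^0.62·exp(0.033·82+0.04·-1.4) = 41.73
  sum: 18.39 + 41.73 → r_corr = 60.12 μm/a
Category bounds: 50…80 μm/a bracket r_corr ⇒ C4

C4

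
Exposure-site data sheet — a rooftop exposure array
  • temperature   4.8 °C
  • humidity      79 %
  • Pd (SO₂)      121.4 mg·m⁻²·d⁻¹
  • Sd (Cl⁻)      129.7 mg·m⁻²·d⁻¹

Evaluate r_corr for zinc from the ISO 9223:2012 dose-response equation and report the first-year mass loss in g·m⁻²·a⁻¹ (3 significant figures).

r_corr = 29.3 g·m⁻²·a⁻¹

zinc: temperature factor f = +0.038·(-5.2) = -0.1976
  sulphur-dioxide contribution → 3.312 μm/a
  chloride contribution → 0.7926 μm/a
  total first-year rate 4.104 μm/a
Convert to mass loss: 4.104 μm/a × 7.14 g/cm³ = 29.31 g·m⁻²·a⁻¹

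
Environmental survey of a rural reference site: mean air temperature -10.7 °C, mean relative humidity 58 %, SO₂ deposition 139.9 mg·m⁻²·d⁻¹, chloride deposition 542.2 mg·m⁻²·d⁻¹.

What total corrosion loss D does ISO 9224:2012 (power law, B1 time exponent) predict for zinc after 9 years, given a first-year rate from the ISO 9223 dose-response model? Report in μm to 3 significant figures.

D(9) = 6.86 μm

zinc: T≤10 °C ⇒ hinge +0.038·(-10.7−10) = -0.7866
  SO₂ term: 0.0129·139.9^0.44·exp(0.046·58-0.7866) = 0.7444
  Cl⁻ term: 0.0175·542.2^0.57·exp(0.008·58+0.085·-10.7) = 0.4055
  r_corr = 0.7444 + 0.4055 = 1.15 μm/a
Long-term exponent b (ISO 9224 Table 2, B1) = 0.813
  D(9) = 1.15 × 9^0.813 = 1.15 × 5.968 = 6.863 μm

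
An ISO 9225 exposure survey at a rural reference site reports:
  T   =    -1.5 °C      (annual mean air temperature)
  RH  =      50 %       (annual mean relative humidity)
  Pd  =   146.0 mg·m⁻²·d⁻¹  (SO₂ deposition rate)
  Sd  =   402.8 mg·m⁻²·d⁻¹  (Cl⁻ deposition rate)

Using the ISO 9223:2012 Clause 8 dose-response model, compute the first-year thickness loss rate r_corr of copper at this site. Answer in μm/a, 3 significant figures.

copper: temperature factor f = +0.126·(-11.5) = -1.4490
  sulphur-dioxide contribution → 0.08687 μm/a
  chloride contribution → 0.291 μm/a
  ⇒ r_corr(copper) = 0.3779 μm/a

r_corr = 0.378 μm/a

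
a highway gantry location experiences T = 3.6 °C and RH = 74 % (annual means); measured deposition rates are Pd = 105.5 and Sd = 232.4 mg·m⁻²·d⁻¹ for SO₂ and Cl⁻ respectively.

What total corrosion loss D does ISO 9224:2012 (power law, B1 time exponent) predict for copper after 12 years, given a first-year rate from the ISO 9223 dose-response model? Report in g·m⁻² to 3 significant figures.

copper: f(T) = +0.126·(T−10) [T≤10 °C] = -0.8064
  Pd branch = 0.0053·Pd^0.26·e^(0.059·RH+f) = 0.6255 μm/a
  Cl⁻ term: 0.01025·232.4^0.27·exp(0.036·74+0.049·3.6) = 0.7641
  r_corr = 0.6255 + 0.7641 = 1.39 μm/a
Power-law: D(12) = r_corr · 12^0.667
  D(12) = 1.39 × 12^0.667 = 1.39 × 5.246 = 7.29 μm
  Mass loss = 7.29 μm × 8.96 g/cm³ = 65.32 g·m⁻²

D(12) = 65.3 g·m⁻²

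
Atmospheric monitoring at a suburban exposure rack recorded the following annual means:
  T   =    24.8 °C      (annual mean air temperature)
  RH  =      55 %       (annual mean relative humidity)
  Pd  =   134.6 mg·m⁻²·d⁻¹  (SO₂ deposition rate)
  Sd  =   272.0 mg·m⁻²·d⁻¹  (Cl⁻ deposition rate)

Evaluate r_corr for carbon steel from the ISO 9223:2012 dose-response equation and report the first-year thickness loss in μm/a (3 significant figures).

carbon steel: temperature factor f = -0.054·(14.8) = -0.7992
  sulphur-dioxide contribution → 30.6 μm/a
  chloride contribution → 54.59 μm/a
  ⇒ r_corr(carbon steel) = 85.19 μm/a

r_corr = 85.2 μm/a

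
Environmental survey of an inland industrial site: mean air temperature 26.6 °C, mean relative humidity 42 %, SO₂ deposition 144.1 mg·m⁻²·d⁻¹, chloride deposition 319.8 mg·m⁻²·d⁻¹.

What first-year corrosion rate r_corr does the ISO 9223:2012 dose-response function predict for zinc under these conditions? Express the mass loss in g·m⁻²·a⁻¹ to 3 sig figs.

zinc: temperature factor f = -0.071·(16.6) = -1.1786
  SO₂ term: 0.0129·144.1^0.44·exp(0.046·42-1.1786) = 0.2441
  Sd branch = 0.0175·Sd^0.57·e^(0.008·RH+0.085·T) = 6.29 μm/a
  sum: 0.2441 + 6.29 → r_corr = 6.535 μm/a
Convert to mass loss: 6.535 μm/a × 7.14 g/cm³ = 46.66 g·m⁻²·a⁻¹

r_corr = 46.7 g·m⁻²·a⁻¹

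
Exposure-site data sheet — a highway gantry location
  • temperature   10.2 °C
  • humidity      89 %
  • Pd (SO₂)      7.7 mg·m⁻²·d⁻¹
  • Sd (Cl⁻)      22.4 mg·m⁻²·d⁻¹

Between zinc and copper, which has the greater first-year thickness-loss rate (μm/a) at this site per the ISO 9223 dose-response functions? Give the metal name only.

copper

zinc: T>10 °C ⇒ hinge -0.071·(10.2−10) = -0.0142
  Pd branch = 0.0129·Pd^0.44·e^(0.046·RH+f) = 1.873 μm/a
  Cl⁻ term: 0.0175·22.4^0.57·exp(0.008·89+0.085·10.2) = 0.4994
  sum: 1.873 + 0.4994 → r_corr = 2.372 μm/a
copper: T>10 °C ⇒ hinge -0.080·(10.2−10) = -0.0160
  Pd branch = 0.0053·Pd^0.26·e^(0.059·RH+f) = 1.692 μm/a
  Cl⁻ term: 0.01025·22.4^0.27·exp(0.036·89+0.049·10.2) = 0.9635
  sum: 1.692 + 0.9635 → r_corr = 2.655 μm/a
Ordering by μm/a: copper (2.66) > zinc (2.37)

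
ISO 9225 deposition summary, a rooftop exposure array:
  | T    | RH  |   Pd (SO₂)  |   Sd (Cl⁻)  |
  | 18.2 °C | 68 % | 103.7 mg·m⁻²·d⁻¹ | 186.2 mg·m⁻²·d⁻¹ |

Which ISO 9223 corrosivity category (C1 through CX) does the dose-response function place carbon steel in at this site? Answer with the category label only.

carbon steel: T>10 °C ⇒ hinge -0.054·(18.2−10) = -0.4428
  SO₂ term: 1.77·103.7^0.52·exp(0.02·68-0.4428) = 49.49
  Sd branch = 0.102·Sd^0.62·e^(0.033·RH+0.04·T) = 50.9 μm/a
  r_corr = 49.49 + 50.9 = 100.4 μm/a
Category bounds: 80…200 μm/a bracket r_corr ⇒ C5

C5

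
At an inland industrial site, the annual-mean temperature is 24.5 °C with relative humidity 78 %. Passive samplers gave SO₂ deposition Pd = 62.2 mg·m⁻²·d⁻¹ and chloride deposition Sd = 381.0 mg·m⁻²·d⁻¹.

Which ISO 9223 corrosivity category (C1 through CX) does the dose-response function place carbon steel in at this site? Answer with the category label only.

C5

carbon steel: temperature factor f = -0.054·(14.5) = -0.7830
  sulphur-dioxide contribution → 32.98 μm/a
  chloride contribution → 142 μm/a
  ⇒ r_corr(carbon steel) = 175 μm/a
Category bounds: 80…200 μm/a bracket r_corr ⇒ C5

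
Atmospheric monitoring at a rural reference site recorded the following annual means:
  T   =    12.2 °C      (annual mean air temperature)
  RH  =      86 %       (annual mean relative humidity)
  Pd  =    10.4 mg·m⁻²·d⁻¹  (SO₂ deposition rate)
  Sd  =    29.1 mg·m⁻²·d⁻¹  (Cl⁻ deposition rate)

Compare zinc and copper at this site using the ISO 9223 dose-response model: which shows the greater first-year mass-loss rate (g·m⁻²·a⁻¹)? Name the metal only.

copper

zinc: T>10 °C ⇒ hinge -0.071·(12.2−10) = -0.1562
  sulphur-dioxide contribution → 1.616 μm/a
  chloride contribution → 0.6708 μm/a
  total first-year rate 2.286 μm/a
  mass loss = 2.286 μm/a × 7.14 g/cm³ = 16.32 g·m⁻²·a⁻¹
copper: f(T) = -0.080·(T−10) [T>10 °C] = -0.1760
  sulphur-dioxide contribution → 1.306 μm/a
  chloride contribution → 1.024 μm/a
  ⇒ r_corr(copper) = 2.33 μm/a
  mass loss = 2.33 μm/a × 8.96 g/cm³ = 20.87 g·m⁻²·a⁻¹
Ordering by g·m⁻²·a⁻¹: copper (20.9) > zinc (16.3)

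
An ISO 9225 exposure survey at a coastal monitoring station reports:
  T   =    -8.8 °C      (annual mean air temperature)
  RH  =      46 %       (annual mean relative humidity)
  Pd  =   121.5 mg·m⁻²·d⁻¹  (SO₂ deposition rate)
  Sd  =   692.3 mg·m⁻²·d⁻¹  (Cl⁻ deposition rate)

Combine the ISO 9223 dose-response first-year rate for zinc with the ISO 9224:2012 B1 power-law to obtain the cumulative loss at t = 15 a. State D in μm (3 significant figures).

zinc: temperature factor f = +0.038·(-18.8) = -0.7144
  Pd branch = 0.0129·Pd^0.44·e^(0.046·RH+f) = 0.433 μm/a
  Cl⁻ term: 0.0175·692.3^0.57·exp(0.008·46+0.085·-8.8) = 0.4977
  r_corr = 0.433 + 0.4977 = 0.9307 μm/a
Power-law: D(15) = r_corr · 15^0.813
  D(15) = 0.9307 × 15^0.813 = 0.9307 × 9.04 = 8.414 μm

D(15) = 8.41 μm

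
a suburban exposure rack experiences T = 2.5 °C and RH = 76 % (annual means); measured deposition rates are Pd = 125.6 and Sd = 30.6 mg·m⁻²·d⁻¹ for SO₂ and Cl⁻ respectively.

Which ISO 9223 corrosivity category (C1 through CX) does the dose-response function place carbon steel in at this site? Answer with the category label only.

carbon steel: T≤10 °C ⇒ hinge +0.150·(2.5−10) = -1.1250
  sulphur-dioxide contribution → 32.43 μm/a
  chloride contribution → 11.54 μm/a
  ⇒ r_corr(carbon steel) = 43.98 μm/a
44 μm/a falls in (25, 50] for carbon steel → category C3

C3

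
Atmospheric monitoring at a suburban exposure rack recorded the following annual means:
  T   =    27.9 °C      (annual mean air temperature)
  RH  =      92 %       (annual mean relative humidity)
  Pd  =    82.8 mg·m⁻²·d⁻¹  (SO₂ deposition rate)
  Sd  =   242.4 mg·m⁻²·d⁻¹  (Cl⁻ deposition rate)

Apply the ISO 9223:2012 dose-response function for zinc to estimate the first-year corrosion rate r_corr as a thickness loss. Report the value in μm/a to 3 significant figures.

zinc: f(T) = -0.071·(T−10) [T>10 °C] = -1.2709
  sulphur-dioxide contribution → 1.74 μm/a
  chloride contribution → 8.949 μm/a
  ⇒ r_corr(zinc) = 10.69 μm/a

r_corr = 10.7 μm/a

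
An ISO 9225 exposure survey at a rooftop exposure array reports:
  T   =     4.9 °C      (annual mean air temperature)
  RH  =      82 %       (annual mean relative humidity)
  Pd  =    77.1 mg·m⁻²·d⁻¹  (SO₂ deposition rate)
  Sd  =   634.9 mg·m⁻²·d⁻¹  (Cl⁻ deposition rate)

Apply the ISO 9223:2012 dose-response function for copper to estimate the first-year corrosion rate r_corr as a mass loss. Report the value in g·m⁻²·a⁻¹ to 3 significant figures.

copper: f(T) = +0.126·(T−10) [T≤10 °C] = -0.6426
  SO₂ term: 0.0053·77.1^0.26·exp(0.059·82-0.6426) = 1.089
  Sd branch = 0.01025·Sd^0.27·e^(0.036·RH+0.049·T) = 1.425 μm/a
  r_corr = 1.089 + 1.425 = 2.514 μm/a
Convert to mass loss: 2.514 μm/a × 8.96 g/cm³ = 22.52 g·m⁻²·a⁻¹

r_corr = 22.5 g·m⁻²·a⁻¹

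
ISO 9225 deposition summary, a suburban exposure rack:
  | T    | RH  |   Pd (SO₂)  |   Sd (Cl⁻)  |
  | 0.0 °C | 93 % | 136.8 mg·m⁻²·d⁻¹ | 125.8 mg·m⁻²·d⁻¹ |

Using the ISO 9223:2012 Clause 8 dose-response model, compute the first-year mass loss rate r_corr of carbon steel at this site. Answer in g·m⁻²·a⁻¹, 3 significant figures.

carbon steel: f(T) = +0.150·(T−10) [T≤10 °C] = -1.5000
  Pd branch = 1.77·Pd^0.52·e^(0.02·RH+f) = 32.74 μm/a
  Sd branch = 0.102·Sd^0.62·e^(0.033·RH+0.04·T) = 43.98 μm/a
  r_corr = 32.74 + 43.98 = 76.72 μm/a
Convert to mass loss: 76.72 μm/a × 7.85 g/cm³ = 602.3 g·m⁻²·a⁻¹

r_corr = 602 g·m⁻²·a⁻¹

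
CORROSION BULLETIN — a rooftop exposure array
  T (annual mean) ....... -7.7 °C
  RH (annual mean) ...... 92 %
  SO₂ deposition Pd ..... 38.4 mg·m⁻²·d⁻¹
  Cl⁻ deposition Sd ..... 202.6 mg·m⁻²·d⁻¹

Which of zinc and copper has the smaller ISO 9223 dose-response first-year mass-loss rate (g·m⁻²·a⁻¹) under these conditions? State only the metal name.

zinc: T≤10 °C ⇒ hinge +0.038·(-7.7−10) = -0.6726
  Pd branch = 0.0129·Pd^0.44·e^(0.046·RH+f) = 2.257 μm/a
  Sd branch = 0.0175·Sd^0.57·e^(0.008·RH+0.085·T) = 0.3919 μm/a
  sum: 2.257 + 0.3919 → r_corr = 2.649 μm/a
  mass loss = 2.649 μm/a × 7.14 g/cm³ = 18.91 g·m⁻²·a⁻¹
copper: temperature factor f = +0.126·(-17.7) = -2.2302
  Pd branch = 0.0053·Pd^0.26·e^(0.059·RH+f) = 0.335 μm/a
  Cl⁻ term: 0.01025·202.6^0.27·exp(0.036·92+0.049·-7.7) = 0.8092
  r_corr = 0.335 + 0.8092 = 1.144 μm/a
  mass loss = 1.144 μm/a × 8.96 g/cm³ = 10.25 g·m⁻²·a⁻¹
Ordering by g·m⁻²·a⁻¹: zinc (18.9) > copper (10.3)

copper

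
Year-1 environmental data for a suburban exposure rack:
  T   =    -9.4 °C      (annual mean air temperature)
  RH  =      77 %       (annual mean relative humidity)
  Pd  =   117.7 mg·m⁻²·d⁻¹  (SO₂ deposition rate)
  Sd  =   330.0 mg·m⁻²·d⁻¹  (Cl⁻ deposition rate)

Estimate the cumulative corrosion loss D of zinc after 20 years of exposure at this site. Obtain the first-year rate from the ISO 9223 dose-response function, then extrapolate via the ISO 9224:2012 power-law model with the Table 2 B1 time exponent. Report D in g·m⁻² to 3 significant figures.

D(20) = 174 g·m⁻²

zinc: temperature factor f = +0.038·(-19.4) = -0.7372
  SO₂ term: 0.0129·117.7^0.44·exp(0.046·77-0.7372) = 1.737
  Sd branch = 0.0175·Sd^0.57·e^(0.008·RH+0.085·T) = 0.3973 μm/a
  sum: 1.737 + 0.3973 → r_corr = 2.134 μm/a
ISO 9224: D(t) = r_corr · t^b with b = 0.813 (zinc, B1)
  D(20) = 2.134 × 20^0.813 = 2.134 × 11.42 = 24.38 μm
  Mass loss = 24.38 μm × 7.14 g/cm³ = 174.1 g·m⁻²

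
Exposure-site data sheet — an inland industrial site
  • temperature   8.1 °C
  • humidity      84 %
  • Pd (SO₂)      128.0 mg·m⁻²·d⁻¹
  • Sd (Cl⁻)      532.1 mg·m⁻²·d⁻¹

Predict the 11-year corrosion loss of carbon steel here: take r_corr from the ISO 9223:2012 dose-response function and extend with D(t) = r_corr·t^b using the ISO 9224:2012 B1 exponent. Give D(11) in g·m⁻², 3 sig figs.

D(11) = 5.49e+03 g·m⁻²

carbon steel: temperature factor f = +0.150·(-1.9) = -0.2850
  Pd branch = 1.77·Pd^0.52·e^(0.02·RH+f) = 89.04 μm/a
  Sd branch = 0.102·Sd^0.62·e^(0.033·RH+0.04·T) = 110.5 μm/a
  r_corr = 89.04 + 110.5 = 199.5 μm/a
Long-term exponent b (ISO 9224 Table 2, B1) = 0.523
  D(11) = 199.5 × 11^0.523 = 199.5 × 3.505 = 699.2 μm
  Mass loss = 699.2 μm × 7.85 g/cm³ = 5489 g·m⁻²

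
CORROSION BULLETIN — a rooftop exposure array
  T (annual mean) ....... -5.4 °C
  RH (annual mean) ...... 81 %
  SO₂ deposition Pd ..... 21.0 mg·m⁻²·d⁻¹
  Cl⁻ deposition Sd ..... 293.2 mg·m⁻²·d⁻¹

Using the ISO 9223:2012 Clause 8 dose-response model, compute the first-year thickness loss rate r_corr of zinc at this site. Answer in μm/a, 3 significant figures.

zinc: temperature factor f = +0.038·(-15.4) = -0.5852
  sulphur-dioxide contribution → 1.139 μm/a
  chloride contribution → 0.5388 μm/a
  ⇒ r_corr(zinc) = 1.677 μm/a

r_corr = 1.68 μm/a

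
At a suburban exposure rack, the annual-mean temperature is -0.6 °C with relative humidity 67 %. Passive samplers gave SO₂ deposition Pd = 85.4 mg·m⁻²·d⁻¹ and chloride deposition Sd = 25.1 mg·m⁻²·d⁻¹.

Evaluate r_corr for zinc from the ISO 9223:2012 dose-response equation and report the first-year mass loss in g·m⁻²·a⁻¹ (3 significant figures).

r_corr = 10.8 g·m⁻²·a⁻¹

zinc: f(T) = +0.038·(T−10) [T≤10 °C] = -0.4028
  SO₂ term: 0.0129·85.4^0.44·exp(0.046·67-0.4028) = 1.33
  Cl⁻ term: 0.0175·25.1^0.57·exp(0.008·67+0.085·-0.6) = 0.1784
  r_corr = 1.33 + 0.1784 = 1.509 μm/a
Convert to mass loss: 1.509 μm/a × 7.14 g/cm³ = 10.77 g·m⁻²·a⁻¹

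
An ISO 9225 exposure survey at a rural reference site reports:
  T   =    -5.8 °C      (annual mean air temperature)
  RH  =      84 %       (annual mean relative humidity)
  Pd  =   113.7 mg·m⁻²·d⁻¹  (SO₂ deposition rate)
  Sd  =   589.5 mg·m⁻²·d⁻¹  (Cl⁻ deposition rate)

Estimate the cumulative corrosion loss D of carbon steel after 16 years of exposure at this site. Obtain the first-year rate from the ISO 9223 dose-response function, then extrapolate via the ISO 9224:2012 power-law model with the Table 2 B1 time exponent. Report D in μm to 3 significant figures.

carbon steel: temperature factor f = +0.150·(-15.8) = -2.3700
  sulphur-dioxide contribution → 10.41 μm/a
  chloride contribution → 67.52 μm/a
  ⇒ r_corr(carbon steel) = 77.92 μm/a
Long-term exponent b (ISO 9224 Table 2, B1) = 0.523
  D(16) = 77.92 × 16^0.523 = 77.92 × 4.263 = 332.2 μm

D(16) = 332 μm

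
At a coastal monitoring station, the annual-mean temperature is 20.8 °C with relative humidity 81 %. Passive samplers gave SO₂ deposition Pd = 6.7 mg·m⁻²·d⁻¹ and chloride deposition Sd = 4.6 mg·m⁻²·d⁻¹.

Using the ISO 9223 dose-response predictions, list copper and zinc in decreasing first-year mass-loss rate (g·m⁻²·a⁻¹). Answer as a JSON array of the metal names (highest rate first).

copper: T>10 °C ⇒ hinge -0.080·(20.8−10) = -0.8640
  SO₂ term: 0.0053·6.7^0.26·exp(0.059·81-0.8640) = 0.4358
  Sd branch = 0.01025·Sd^0.27·e^(0.036·RH+0.049·T) = 0.792 μm/a
  r_corr = 0.4358 + 0.792 = 1.228 μm/a
  mass loss = 1.228 μm/a × 8.96 g/cm³ = 11 g·m⁻²·a⁻¹
zinc: temperature factor f = -0.071·(10.8) = -0.7668
  SO₂ term: 0.0129·6.7^0.44·exp(0.046·81-0.7668) = 0.5744
  Cl⁻ term: 0.0175·4.6^0.57·exp(0.008·81+0.085·20.8) = 0.4678
  r_corr = 0.5744 + 0.4678 = 1.042 μm/a
  mass loss = 1.042 μm/a × 7.14 g/cm³ = 7.441 g·m⁻²·a⁻¹
Ordering by g·m⁻²·a⁻¹: copper (11) > zinc (7.44)

["copper", "zinc"]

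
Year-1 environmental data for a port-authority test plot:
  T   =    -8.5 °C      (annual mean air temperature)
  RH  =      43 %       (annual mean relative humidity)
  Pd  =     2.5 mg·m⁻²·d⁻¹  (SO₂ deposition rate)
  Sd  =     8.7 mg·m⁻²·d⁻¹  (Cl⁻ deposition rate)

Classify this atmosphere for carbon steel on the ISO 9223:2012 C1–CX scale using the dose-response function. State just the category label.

carbon steel: T≤10 °C ⇒ hinge +0.150·(-8.5−10) = -2.7750
  Pd branch = 1.77·Pd^0.52·e^(0.02·RH+f) = 0.42 μm/a
  Cl⁻ term: 0.102·8.7^0.62·exp(0.033·43+0.04·-8.5) = 1.147
  r_corr = 0.42 + 1.147 = 1.567 μm/a
Category bounds: 1.3…25 μm/a bracket r_corr ⇒ C2

C2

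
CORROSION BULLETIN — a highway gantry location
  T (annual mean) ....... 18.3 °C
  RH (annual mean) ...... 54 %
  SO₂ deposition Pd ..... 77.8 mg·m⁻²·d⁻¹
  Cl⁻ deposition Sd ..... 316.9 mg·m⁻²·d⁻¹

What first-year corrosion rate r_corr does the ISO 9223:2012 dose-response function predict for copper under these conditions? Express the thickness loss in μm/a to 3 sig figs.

r_corr = 1.04 μm/a

copper: f(T) = -0.080·(T−10) [T>10 °C] = -0.6640
  SO₂ term: 0.0053·77.8^0.26·exp(0.059·54-0.6640) = 0.2047
  Sd branch = 0.01025·Sd^0.27·e^(0.036·RH+0.049·T) = 0.8311 μm/a
  r_corr = 0.2047 + 0.8311 = 1.036 μm/a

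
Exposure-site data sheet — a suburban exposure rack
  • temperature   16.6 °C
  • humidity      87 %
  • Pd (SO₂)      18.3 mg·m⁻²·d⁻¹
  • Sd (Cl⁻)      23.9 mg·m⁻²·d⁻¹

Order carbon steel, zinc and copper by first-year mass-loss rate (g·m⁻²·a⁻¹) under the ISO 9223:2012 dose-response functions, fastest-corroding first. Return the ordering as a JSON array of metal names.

["carbon steel", "copper", "zinc"]

carbon steel: temperature factor f = -0.054·(6.6) = -0.3564
  SO₂ term: 1.77·18.3^0.52·exp(0.02·87-0.3564) = 32.01
  Sd branch = 0.102·Sd^0.62·e^(0.033·RH+0.04·T) = 25.03 μm/a
  sum: 32.01 + 25.03 → r_corr = 57.04 μm/a
  mass loss = 57.04 μm/a × 7.85 g/cm³ = 447.8 g·m⁻²·a⁻¹
zinc: T>10 °C ⇒ hinge -0.071·(16.6−10) = -0.4686
  SO₂ term: 0.0129·18.3^0.44·exp(0.046·87-0.4686) = 1.587
  Sd branch = 0.0175·Sd^0.57·e^(0.008·RH+0.085·T) = 0.8786 μm/a
  sum: 1.587 + 0.8786 → r_corr = 2.466 μm/a
  mass loss = 2.466 μm/a × 7.14 g/cm³ = 17.6 g·m⁻²·a⁻¹
copper: T>10 °C ⇒ hinge -0.080·(16.6−10) = -0.5280
  SO₂ term: 0.0053·18.3^0.26·exp(0.059·87-0.5280) = 1.128
  Cl⁻ term: 0.01025·23.9^0.27·exp(0.036·87+0.049·16.6) = 1.248
  sum: 1.128 + 1.248 → r_corr = 2.377 μm/a
  mass loss = 2.377 μm/a × 8.96 g/cm³ = 21.3 g·m⁻²·a⁻¹
Ordering by g·m⁻²·a⁻¹: carbon steel (448) > copper (21.3) > zinc (17.6)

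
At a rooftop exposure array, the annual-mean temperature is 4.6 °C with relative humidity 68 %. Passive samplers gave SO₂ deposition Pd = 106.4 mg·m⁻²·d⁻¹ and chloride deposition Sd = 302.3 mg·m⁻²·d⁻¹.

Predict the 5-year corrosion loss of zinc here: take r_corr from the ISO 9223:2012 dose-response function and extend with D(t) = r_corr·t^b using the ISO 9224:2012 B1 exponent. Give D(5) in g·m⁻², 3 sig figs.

D(5) = 79.9 g·m⁻²

zinc: T≤10 °C ⇒ hinge +0.038·(4.6−10) = -0.2052
  SO₂ term: 0.0129·106.4^0.44·exp(0.046·68-0.2052) = 1.87
  Cl⁻ term: 0.0175·302.3^0.57·exp(0.008·68+0.085·4.6) = 1.156
  sum: 1.87 + 1.156 → r_corr = 3.026 μm/a
Long-term exponent b (ISO 9224 Table 2, B1) = 0.813
  D(5) = 3.026 × 5^0.813 = 3.026 × 3.701 = 11.2 μm
  Mass loss = 11.2 μm × 7.14 g/cm³ = 79.95 g·m⁻²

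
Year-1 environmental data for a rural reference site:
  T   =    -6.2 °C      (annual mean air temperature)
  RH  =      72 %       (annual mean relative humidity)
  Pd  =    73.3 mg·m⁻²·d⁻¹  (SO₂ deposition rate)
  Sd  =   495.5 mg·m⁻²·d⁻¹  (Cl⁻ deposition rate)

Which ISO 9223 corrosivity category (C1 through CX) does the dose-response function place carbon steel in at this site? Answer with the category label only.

C3

carbon steel: temperature factor f = +0.150·(-16.2) = -2.4300
  Pd branch = 1.77·Pd^0.52·e^(0.02·RH+f) = 6.136 μm/a
  Sd branch = 0.102·Sd^0.62·e^(0.033·RH+0.04·T) = 40.15 μm/a
  sum: 6.136 + 40.15 → r_corr = 46.29 μm/a
46.3 μm/a falls in (25, 50] for carbon steel → category C3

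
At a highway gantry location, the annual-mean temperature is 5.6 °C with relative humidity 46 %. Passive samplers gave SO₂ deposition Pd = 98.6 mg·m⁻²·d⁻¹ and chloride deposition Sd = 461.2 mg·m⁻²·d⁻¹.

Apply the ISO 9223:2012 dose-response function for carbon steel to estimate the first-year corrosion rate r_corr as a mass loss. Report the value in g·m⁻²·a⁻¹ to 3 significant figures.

r_corr = 401 g·m⁻²·a⁻¹

carbon steel: T≤10 °C ⇒ hinge +0.150·(5.6−10) = -0.6600
  SO₂ term: 1.77·98.6^0.52·exp(0.02·46-0.6600) = 24.99
  Sd branch = 0.102·Sd^0.62·e^(0.033·RH+0.04·T) = 26.11 μm/a
  sum: 24.99 + 26.11 → r_corr = 51.09 μm/a
Convert to mass loss: 51.09 μm/a × 7.85 g/cm³ = 401.1 g·m⁻²·a⁻¹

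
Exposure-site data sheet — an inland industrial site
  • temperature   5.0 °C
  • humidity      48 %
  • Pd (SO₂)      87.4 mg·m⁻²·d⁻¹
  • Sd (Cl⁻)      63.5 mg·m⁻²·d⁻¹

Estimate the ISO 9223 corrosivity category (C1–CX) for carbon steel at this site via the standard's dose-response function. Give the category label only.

C3

carbon steel: f(T) = +0.150·(T−10) [T≤10 °C] = -0.7500
  SO₂ term: 1.77·87.4^0.52·exp(0.02·48-0.7500) = 22.32
  Sd branch = 0.102·Sd^0.62·e^(0.033·RH+0.04·T) = 7.963 μm/a
  sum: 22.32 + 7.963 → r_corr = 30.29 μm/a
ISO 9223 Table 2 (carbon steel): 25 < 30.3 ≤ 50 μm/a ⇒ C3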